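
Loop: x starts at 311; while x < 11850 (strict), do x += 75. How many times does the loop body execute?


Step 1: x goes from 311 toward 11850 by 75; the body runs while x<11850, so iterations = ceil((bound-start)/step)
Step 2: Distance=11539
Step 3: ceil(11539/75)=154

154


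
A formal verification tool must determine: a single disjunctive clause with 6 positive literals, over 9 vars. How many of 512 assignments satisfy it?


Step 1: Total=2^9=512
Step 2: Unsat when all 6 false: 2^3=8
Step 3: Sat=512-8=504

504


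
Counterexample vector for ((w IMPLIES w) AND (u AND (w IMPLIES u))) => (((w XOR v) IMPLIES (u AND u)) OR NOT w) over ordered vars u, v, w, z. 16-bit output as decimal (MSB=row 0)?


F1 = ((w IMPLIES w) AND (u AND (w IMPLIES u)))
F2 = (((w XOR v) IMPLIES (u AND u)) OR NOT w)
Counterexample to F1=>F2 is where F1=1 and F2=0.
Evaluate each row (bits = u,v,w,z, MSB first):
  row 0 [0000]: F1=0 F2=1 -> F1&~F2 -> 0
  row 1 [0001]: F1=0 F2=1 -> F1&~F2 -> 0
  row 2 [0010]: F1=0 F2=0 -> F1&~F2 -> 0
  row 3 [0011]: F1=0 F2=0 -> F1&~F2 -> 0
  row 4 [0100]: F1=0 F2=1 -> F1&~F2 -> 0
  row 5 [0101]: F1=0 F2=1 -> F1&~F2 -> 0
  row 6 [0110]: F1=0 F2=1 -> F1&~F2 -> 0
  row 7 [0111]: F1=0 F2=1 -> F1&~F2 -> 0
  row 8 [1000]: F1=1 F2=1 -> F1&~F2 -> 0
  row 9 [1001]: F1=1 F2=1 -> F1&~F2 -> 0
  row 10 [1010]: F1=1 F2=1 -> F1&~F2 -> 0
  row 11 [1011]: F1=1 F2=1 -> F1&~F2 -> 0
  row 12 [1100]: F1=1 F2=1 -> F1&~F2 -> 0
  row 13 [1101]: F1=1 F2=1 -> F1&~F2 -> 0
  row 14 [1110]: F1=1 F2=1 -> F1&~F2 -> 0
  row 15 [1111]: F1=1 F2=1 -> F1&~F2 -> 0
Full result column, 4 rows per line (u,v fixed per line; w,z runs 00..11 left to right):
  rows 0-3 [u,v=00]: 0000  = hex 0
  rows 4-7 [u,v=01]: 0000  = hex 0
  rows 8-11 [u,v=10]: 0000  = hex 0
  rows 12-15 [u,v=11]: 0000  = hex 0
Counterexample vector (row 0 .. row 15) = 0000000000000000
Output column grouped in 4s = 0000 0000 0000 0000 = 0x0000
Convert to decimal digit by digit (value = value*16 + digit):
  0 -> 0
  0*16 + 0 = 0
  0*16 + 0 = 0
  0*16 + 0 = 0
Decimal = 0

0


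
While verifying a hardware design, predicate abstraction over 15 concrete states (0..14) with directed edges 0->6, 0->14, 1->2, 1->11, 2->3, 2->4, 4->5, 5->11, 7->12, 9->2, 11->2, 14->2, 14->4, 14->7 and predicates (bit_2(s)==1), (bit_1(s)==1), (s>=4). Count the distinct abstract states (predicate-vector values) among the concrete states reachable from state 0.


BFS from 0:
Concrete reachable: {0, 2, 3, 4, 5, 6, 7, 11, 12, 14}
Abstract via predicates (bit_2(s)==1), (bit_1(s)==1), (s>=4):
  (0,0,0) <- {0}
  (0,1,0) <- {2, 3}
  (0,1,1) <- {11}
  (1,0,1) <- {4, 5, 12}
  (1,1,1) <- {6, 7, 14}
Distinct abstract states = 5

5


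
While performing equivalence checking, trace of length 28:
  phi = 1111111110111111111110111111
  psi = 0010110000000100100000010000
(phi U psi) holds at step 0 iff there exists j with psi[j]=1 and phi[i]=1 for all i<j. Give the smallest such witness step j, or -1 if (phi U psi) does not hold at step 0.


(phi U psi) at 0: need smallest j with psi[j]=1 and phi[i]=1 for all i in [0,j).
Scan from step 0:
  step 0: phi=1, psi=0 -> continue
  step 1: phi=1, psi=0 -> continue
  step 2: psi=1 and phi held for [0,2) -> witness found
Witness step = 2

2


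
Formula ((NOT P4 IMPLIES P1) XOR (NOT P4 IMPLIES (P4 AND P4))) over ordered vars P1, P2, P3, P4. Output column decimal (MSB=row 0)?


Formula: ((NOT P4 IMPLIES P1) XOR (NOT P4 IMPLIES (P4 AND P4))) over P1, P2, P3, P4 (16 rows)
Evaluate each row (bits = P1,P2,P3,P4, MSB first):
  row 0 [0000]: ((NOT 0 IMPLIES 0) XOR (NOT 0 IMPLIES (0 AND 0))) -> 0
  row 1 [0001]: ((NOT 1 IMPLIES 0) XOR (NOT 1 IMPLIES (1 AND 1))) -> 0
  row 2 [0010]: ((NOT 0 IMPLIES 0) XOR (NOT 0 IMPLIES (0 AND 0))) -> 0
  row 3 [0011]: ((NOT 1 IMPLIES 0) XOR (NOT 1 IMPLIES (1 AND 1))) -> 0
  row 4 [0100]: ((NOT 0 IMPLIES 0) XOR (NOT 0 IMPLIES (0 AND 0))) -> 0
  row 5 [0101]: ((NOT 1 IMPLIES 0) XOR (NOT 1 IMPLIES (1 AND 1))) -> 0
  row 6 [0110]: ((NOT 0 IMPLIES 0) XOR (NOT 0 IMPLIES (0 AND 0))) -> 0
  row 7 [0111]: ((NOT 1 IMPLIES 0) XOR (NOT 1 IMPLIES (1 AND 1))) -> 0
  row 8 [1000]: ((NOT 0 IMPLIES 1) XOR (NOT 0 IMPLIES (0 AND 0))) -> 1
  row 9 [1001]: ((NOT 1 IMPLIES 1) XOR (NOT 1 IMPLIES (1 AND 1))) -> 0
  row 10 [1010]: ((NOT 0 IMPLIES 1) XOR (NOT 0 IMPLIES (0 AND 0))) -> 1
  row 11 [1011]: ((NOT 1 IMPLIES 1) XOR (NOT 1 IMPLIES (1 AND 1))) -> 0
  row 12 [1100]: ((NOT 0 IMPLIES 1) XOR (NOT 0 IMPLIES (0 AND 0))) -> 1
  row 13 [1101]: ((NOT 1 IMPLIES 1) XOR (NOT 1 IMPLIES (1 AND 1))) -> 0
  row 14 [1110]: ((NOT 0 IMPLIES 1) XOR (NOT 0 IMPLIES (0 AND 0))) -> 1
  row 15 [1111]: ((NOT 1 IMPLIES 1) XOR (NOT 1 IMPLIES (1 AND 1))) -> 0
Full result column, 4 rows per line (P1,P2 fixed per line; P3,P4 runs 00..11 left to right):
  rows 0-3 [P1,P2=00]: 0000  = hex 0
  rows 4-7 [P1,P2=01]: 0000  = hex 0
  rows 8-11 [P1,P2=10]: 1010  = hex A
  rows 12-15 [P1,P2=11]: 1010  = hex A
Output column (row 0 .. row 15) = 0000000010101010
Output column grouped in 4s = 0000 0000 1010 1010 = 0x00AA
Convert to decimal digit by digit (value = value*16 + digit):
  0 -> 0
  0*16 + 0 = 0
  0*16 + 10 (A) = 10
  10*16 + 10 (A) = 170
Decimal = 170

170


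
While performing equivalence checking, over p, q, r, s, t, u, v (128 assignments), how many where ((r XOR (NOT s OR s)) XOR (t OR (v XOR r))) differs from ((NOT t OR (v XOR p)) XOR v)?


F1 = ((r XOR (NOT s OR s)) XOR (t OR (v XOR r)))
F2 = ((NOT t OR (v XOR p)) XOR v)
Evaluate both on each of 128 rows (bits = p,q,r,s,t,u,v):
  row 0 [0000000]: F1=1 F2=1 -> 0
  row 1 [0000001]: F1=0 F2=0 -> 0
  row 2 [0000010]: F1=1 F2=1 -> 0
  row 3 [0000011]: F1=0 F2=0 -> 0
  row 4 [0000100]: F1=0 F2=0 -> 0
  (every remaining row is evaluated the same way; all 128 results are listed next)
Full result column, 8 rows per line (p,q,r,s fixed per line; t,u,v runs 000..111 left to right):
  rows 0-7 [p,q,r,s=0000]: 00000000  (ones: 0)
  rows 8-15 [p,q,r,s=0001]: 00000000  (ones: 0)
  rows 16-23 [p,q,r,s=0010]: 00001111  (ones: 4)
  rows 24-31 [p,q,r,s=0011]: 00001111  (ones: 4)
  rows 32-39 [p,q,r,s=0100]: 00000000  (ones: 0)
  rows 40-47 [p,q,r,s=0101]: 00000000  (ones: 0)
  rows 48-55 [p,q,r,s=0110]: 00001111  (ones: 4)
  rows 56-63 [p,q,r,s=0111]: 00001111  (ones: 4)
  rows 64-71 [p,q,r,s=1000]: 00001111  (ones: 4)
  rows 72-79 [p,q,r,s=1001]: 00001111  (ones: 4)
  rows 80-87 [p,q,r,s=1010]: 00000000  (ones: 0)
  rows 88-95 [p,q,r,s=1011]: 00000000  (ones: 0)
  rows 96-103 [p,q,r,s=1100]: 00001111  (ones: 4)
  rows 104-111 [p,q,r,s=1101]: 00001111  (ones: 4)
  rows 112-119 [p,q,r,s=1110]: 00000000  (ones: 0)
  rows 120-127 [p,q,r,s=1111]: 00000000  (ones: 0)
Disagreements = 0+0+4+4+0+0+4+4+4+4+0+0+4+4+0+0 = 32

32


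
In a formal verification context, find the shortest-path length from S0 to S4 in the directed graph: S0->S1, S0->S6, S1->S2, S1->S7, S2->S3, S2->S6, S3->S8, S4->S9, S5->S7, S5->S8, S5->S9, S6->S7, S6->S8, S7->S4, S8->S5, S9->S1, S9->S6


BFS layer-by-layer from S0:
  dist 0: {S0}
  dist 1: {S1, S6}
  dist 2: {S2, S7, S8}
  dist 3: {S3, S4, S5}
  -> S4 reached at distance 3
Shortest path length = 3

3


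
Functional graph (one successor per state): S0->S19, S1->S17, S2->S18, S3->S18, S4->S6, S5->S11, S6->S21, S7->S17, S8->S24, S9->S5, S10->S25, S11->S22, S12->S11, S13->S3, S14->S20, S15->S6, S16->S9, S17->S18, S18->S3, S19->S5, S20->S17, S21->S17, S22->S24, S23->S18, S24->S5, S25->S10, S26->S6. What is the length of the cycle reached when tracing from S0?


Trace from S0 until a state repeats:
  S0 -> S19 -> S5 -> S11 -> S22 -> S24 -> S5
S5 first seen at step 2, revisited at step 6.
Cycle length = 6 - 2 = 4

4


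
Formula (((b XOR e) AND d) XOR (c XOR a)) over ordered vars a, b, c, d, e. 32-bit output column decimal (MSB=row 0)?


Formula: (((b XOR e) AND d) XOR (c XOR a)) over a, b, c, d, e (32 rows)
Evaluate each row (bits = a,b,c,d,e, MSB first):
  row 0 [00000]: (((0 XOR 0) AND 0) XOR (0 XOR 0)) -> 0
  row 1 [00001]: (((0 XOR 1) AND 0) XOR (0 XOR 0)) -> 0
  row 2 [00010]: (((0 XOR 0) AND 1) XOR (0 XOR 0)) -> 0
  row 3 [00011]: (((0 XOR 1) AND 1) XOR (0 XOR 0)) -> 1
  row 4 [00100]: (((0 XOR 0) AND 0) XOR (1 XOR 0)) -> 1
  row 5 [00101]: (((0 XOR 1) AND 0) XOR (1 XOR 0)) -> 1
  row 6 [00110]: (((0 XOR 0) AND 1) XOR (1 XOR 0)) -> 1
  row 7 [00111]: (((0 XOR 1) AND 1) XOR (1 XOR 0)) -> 0
  row 8 [01000]: (((1 XOR 0) AND 0) XOR (0 XOR 0)) -> 0
  row 9 [01001]: (((1 XOR 1) AND 0) XOR (0 XOR 0)) -> 0
  row 10 [01010]: (((1 XOR 0) AND 1) XOR (0 XOR 0)) -> 1
  row 11 [01011]: (((1 XOR 1) AND 1) XOR (0 XOR 0)) -> 0
  row 12 [01100]: (((1 XOR 0) AND 0) XOR (1 XOR 0)) -> 1
  row 13 [01101]: (((1 XOR 1) AND 0) XOR (1 XOR 0)) -> 1
  row 14 [01110]: (((1 XOR 0) AND 1) XOR (1 XOR 0)) -> 0
  row 15 [01111]: (((1 XOR 1) AND 1) XOR (1 XOR 0)) -> 1
  row 16 [10000]: (((0 XOR 0) AND 0) XOR (0 XOR 1)) -> 1
  row 17 [10001]: (((0 XOR 1) AND 0) XOR (0 XOR 1)) -> 1
  row 18 [10010]: (((0 XOR 0) AND 1) XOR (0 XOR 1)) -> 1
  row 19 [10011]: (((0 XOR 1) AND 1) XOR (0 XOR 1)) -> 0
  row 20 [10100]: (((0 XOR 0) AND 0) XOR (1 XOR 1)) -> 0
  row 21 [10101]: (((0 XOR 1) AND 0) XOR (1 XOR 1)) -> 0
  row 22 [10110]: (((0 XOR 0) AND 1) XOR (1 XOR 1)) -> 0
  row 23 [10111]: (((0 XOR 1) AND 1) XOR (1 XOR 1)) -> 1
  row 24 [11000]: (((1 XOR 0) AND 0) XOR (0 XOR 1)) -> 1
  row 25 [11001]: (((1 XOR 1) AND 0) XOR (0 XOR 1)) -> 1
  row 26 [11010]: (((1 XOR 0) AND 1) XOR (0 XOR 1)) -> 0
  row 27 [11011]: (((1 XOR 1) AND 1) XOR (0 XOR 1)) -> 1
  row 28 [11100]: (((1 XOR 0) AND 0) XOR (1 XOR 1)) -> 0
  row 29 [11101]: (((1 XOR 1) AND 0) XOR (1 XOR 1)) -> 0
  row 30 [11110]: (((1 XOR 0) AND 1) XOR (1 XOR 1)) -> 1
  row 31 [11111]: (((1 XOR 1) AND 1) XOR (1 XOR 1)) -> 0
Full result column, 4 rows per line (a,b,c fixed per line; d,e runs 00..11 left to right):
  rows 0-3 [a,b,c=000]: 0001  = hex 1
  rows 4-7 [a,b,c=001]: 1110  = hex E
  rows 8-11 [a,b,c=010]: 0010  = hex 2
  rows 12-15 [a,b,c=011]: 1101  = hex D
  rows 16-19 [a,b,c=100]: 1110  = hex E
  rows 20-23 [a,b,c=101]: 0001  = hex 1
  rows 24-27 [a,b,c=110]: 1101  = hex D
  rows 28-31 [a,b,c=111]: 0010  = hex 2
Output column (row 0 .. row 31) = 00011110001011011110000111010010
Output column grouped in 4s = 0001 1110 0010 1101 1110 0001 1101 0010 = 0x1E2DE1D2
Convert to decimal digit by digit (value = value*16 + digit):
  1 -> 1
  1*16 + 14 (E) = 30
  30*16 + 2 = 482
  482*16 + 13 (D) = 7725
  7725*16 + 14 (E) = 123614
  123614*16 + 1 = 1977825
  1977825*16 + 13 (D) = 31645213
  31645213*16 + 2 = 506323410
Decimal = 506323410

506323410


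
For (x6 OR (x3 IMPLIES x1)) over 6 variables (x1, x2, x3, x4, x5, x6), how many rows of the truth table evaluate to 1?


Formula: (x6 OR (x3 IMPLIES x1)) over 6 vars (64 rows)
Evaluate each row (x1, x2, x3, x4, x5, x6 as bits, MSB first):
  row 0 [000000]: (0 OR (0 IMPLIES 0)) -> 1
  row 1 [000001]: (1 OR (0 IMPLIES 0)) -> 1
  row 2 [000010]: (0 OR (0 IMPLIES 0)) -> 1
  row 3 [000011]: (1 OR (0 IMPLIES 0)) -> 1
  row 4 [000100]: (0 OR (0 IMPLIES 0)) -> 1
  (every remaining row is evaluated the same way; all 64 results are listed next)
Full result column, 8 rows per line (x1,x2,x3 fixed per line; x4,x5,x6 runs 000..111 left to right):
  rows 0-7 [x1,x2,x3=000]: 11111111  (ones: 8)
  rows 8-15 [x1,x2,x3=001]: 01010101  (ones: 4)
  rows 16-23 [x1,x2,x3=010]: 11111111  (ones: 8)
  rows 24-31 [x1,x2,x3=011]: 01010101  (ones: 4)
  rows 32-39 [x1,x2,x3=100]: 11111111  (ones: 8)
  rows 40-47 [x1,x2,x3=101]: 11111111  (ones: 8)
  rows 48-55 [x1,x2,x3=110]: 11111111  (ones: 8)
  rows 56-63 [x1,x2,x3=111]: 11111111  (ones: 8)
Count of 1-rows = 8+4+8+4+8+8+8+8 = 56

56


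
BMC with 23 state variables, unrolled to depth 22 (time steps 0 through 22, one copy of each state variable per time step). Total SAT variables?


BMC unrolls to depth k, creating one copy of each state var for steps 0..k.
Step count = 22 + 1 = 23 (steps 0 through 22)
Vars per step = 23
Total = 23 * 23 = 529

529


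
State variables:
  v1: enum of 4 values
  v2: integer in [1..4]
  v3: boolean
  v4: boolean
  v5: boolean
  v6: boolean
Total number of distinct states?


State space = product of domain sizes of all variables.
Domain sizes:
  v1 (enum of 4 values): 4
  v2 (integer in [1..4]): 4
  v3 (boolean): 2
  v4 (boolean): 2
  v5 (boolean): 2
  v6 (boolean): 2
Product = 4 * 4 * 2 * 2 * 2 * 2 = 256

256


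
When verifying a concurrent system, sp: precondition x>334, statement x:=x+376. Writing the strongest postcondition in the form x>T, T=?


Formula: sp(P, x:=E) = exists old_x. (x = E[old_x/x]) AND P[old_x/x] (old_x is the value of x before the assignment; eliminate old_x by solving x = E[old_x/x] for old_x)
Step 1: Precondition P: x>334, i.e. old_x > 334
Step 2: Assignment gives x = old_x + 376, so old_x = x - 376
Step 3: Substitute into P: x - 376 > 334
Step 4: Simplify: x > 334+376 = 710

710


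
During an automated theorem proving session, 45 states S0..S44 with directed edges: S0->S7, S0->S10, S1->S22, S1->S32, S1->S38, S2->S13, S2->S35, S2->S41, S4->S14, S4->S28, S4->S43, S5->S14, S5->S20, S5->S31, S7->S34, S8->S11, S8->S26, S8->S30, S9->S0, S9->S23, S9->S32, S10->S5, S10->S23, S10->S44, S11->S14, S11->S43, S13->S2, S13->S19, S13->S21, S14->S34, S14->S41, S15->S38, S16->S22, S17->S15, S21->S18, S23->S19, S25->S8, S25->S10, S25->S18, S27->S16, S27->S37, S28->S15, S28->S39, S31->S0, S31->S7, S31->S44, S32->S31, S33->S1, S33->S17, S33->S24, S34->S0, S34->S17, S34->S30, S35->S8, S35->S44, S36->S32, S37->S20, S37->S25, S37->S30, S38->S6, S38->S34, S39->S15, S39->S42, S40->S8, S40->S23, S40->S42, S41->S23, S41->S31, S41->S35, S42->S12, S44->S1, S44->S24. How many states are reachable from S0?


BFS from S0:
  layer 0: {S0}
  layer 1: {S7, S10}
  layer 2: {S5, S23, S34, S44}
  layer 3: {S1, S14, S17, S19, S20, S24, S30, S31}
  layer 4: {S15, S22, S32, S38, S41}
  layer 5: {S6, S35}
  layer 6: {S8}
  layer 7: {S11, S26}
  layer 8: {S43}
Reachable set: {S0, S1, S5, S6, S7, S8, S10, S11, S14, S15, S17, S19, S20, S22, S23, S24, S26, S30, S31, S32, S34, S35, S38, S41, S43, S44}
Count = 26

26


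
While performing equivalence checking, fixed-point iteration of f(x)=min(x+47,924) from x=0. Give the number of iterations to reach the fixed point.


Step 1: x=0, cap=924, increment=47
Step 2: x grows by 47 each step until capped at 924; fixed point is x=924
Step 3: iterations = ceil(924/47) = 20

20


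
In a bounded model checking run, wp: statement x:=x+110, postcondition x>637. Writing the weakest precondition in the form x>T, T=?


Formula: wp(x:=E, P) = P[E/x] (substitute E for x in postcondition)
Step 1: Postcondition: x>637
Step 2: Substitute x+110 for x: x+110>637
Step 3: Solve for x: x > 637-110 = 527

527


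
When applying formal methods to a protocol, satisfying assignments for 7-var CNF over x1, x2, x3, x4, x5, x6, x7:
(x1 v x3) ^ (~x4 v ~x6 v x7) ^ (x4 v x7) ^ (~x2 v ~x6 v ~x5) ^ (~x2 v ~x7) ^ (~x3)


CNF with 6 clauses over 7 vars (128 assignments).
An assignment satisfies CNF iff every clause has >=1 true literal.
Check each row (bits = x1,x2,x3,x4,x5,x6,x7; clause T/F shown):
  row 0 [0000000]: clauses=FTFTTT -> 0
  row 1 [0000001]: clauses=FTTTTT -> 0
  row 2 [0000010]: clauses=FTFTTT -> 0
  row 3 [0000011]: clauses=FTTTTT -> 0
  row 4 [0000100]: clauses=FTFTTT -> 0
  (every remaining row is evaluated the same way; all 128 results are listed next)
Full result column, 8 rows per line (x1,x2,x3,x4 fixed per line; x5,x6,x7 runs 000..111 left to right):
  rows 0-7 [x1,x2,x3,x4=0000]: 00000000  (ones: 0)
  rows 8-15 [x1,x2,x3,x4=0001]: 00000000  (ones: 0)
  rows 16-23 [x1,x2,x3,x4=0010]: 00000000  (ones: 0)
  rows 24-31 [x1,x2,x3,x4=0011]: 00000000  (ones: 0)
  rows 32-39 [x1,x2,x3,x4=0100]: 00000000  (ones: 0)
  rows 40-47 [x1,x2,x3,x4=0101]: 00000000  (ones: 0)
  rows 48-55 [x1,x2,x3,x4=0110]: 00000000  (ones: 0)
  rows 56-63 [x1,x2,x3,x4=0111]: 00000000  (ones: 0)
  rows 64-71 [x1,x2,x3,x4=1000]: 01010101  (ones: 4)
  rows 72-79 [x1,x2,x3,x4=1001]: 11011101  (ones: 6)
  rows 80-87 [x1,x2,x3,x4=1010]: 00000000  (ones: 0)
  rows 88-95 [x1,x2,x3,x4=1011]: 00000000  (ones: 0)
  rows 96-103 [x1,x2,x3,x4=1100]: 00000000  (ones: 0)
  rows 104-111 [x1,x2,x3,x4=1101]: 10001000  (ones: 2)
  rows 112-119 [x1,x2,x3,x4=1110]: 00000000  (ones: 0)
  rows 120-127 [x1,x2,x3,x4=1111]: 00000000  (ones: 0)
Satisfying assignments = 0+0+0+0+0+0+0+0+4+6+0+0+0+2+0+0 = 12

12


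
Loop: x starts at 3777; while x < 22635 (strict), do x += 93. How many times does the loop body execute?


Step 1: x goes from 3777 toward 22635 by 93; the body runs while x<22635, so iterations = ceil((bound-start)/step)
Step 2: Distance=18858
Step 3: ceil(18858/93)=203

203


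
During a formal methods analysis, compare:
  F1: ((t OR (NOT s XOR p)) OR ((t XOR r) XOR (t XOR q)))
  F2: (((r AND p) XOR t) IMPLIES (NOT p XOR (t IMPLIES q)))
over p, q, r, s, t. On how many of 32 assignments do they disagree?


F1 = ((t OR (NOT s XOR p)) OR ((t XOR r) XOR (t XOR q)))
F2 = (((r AND p) XOR t) IMPLIES (NOT p XOR (t IMPLIES q)))
Evaluate both on each of 32 rows (bits = p,q,r,s,t):
  row 0 [00000]: F1=1 F2=1 -> 0
  row 1 [00001]: F1=1 F2=1 -> 0
  row 2 [00010]: F1=0 F2=1 (differ) -> 1
  row 3 [00011]: F1=1 F2=1 -> 0
  row 4 [00100]: F1=1 F2=1 -> 0
  row 5 [00101]: F1=1 F2=1 -> 0
  row 6 [00110]: F1=1 F2=1 -> 0
  row 7 [00111]: F1=1 F2=1 -> 0
  row 8 [01000]: F1=1 F2=1 -> 0
  row 9 [01001]: F1=1 F2=0 (differ) -> 1
  row 10 [01010]: F1=1 F2=1 -> 0
  row 11 [01011]: F1=1 F2=0 (differ) -> 1
  row 12 [01100]: F1=1 F2=1 -> 0
  row 13 [01101]: F1=1 F2=0 (differ) -> 1
  row 14 [01110]: F1=0 F2=1 (differ) -> 1
  row 15 [01111]: F1=1 F2=0 (differ) -> 1
  row 16 [10000]: F1=0 F2=1 (differ) -> 1
  row 17 [10001]: F1=1 F2=0 (differ) -> 1
  row 18 [10010]: F1=1 F2=1 -> 0
  row 19 [10011]: F1=1 F2=0 (differ) -> 1
  row 20 [10100]: F1=1 F2=1 -> 0
  row 21 [10101]: F1=1 F2=1 -> 0
  row 22 [10110]: F1=1 F2=1 -> 0
  row 23 [10111]: F1=1 F2=1 -> 0
  row 24 [11000]: F1=1 F2=1 -> 0
  row 25 [11001]: F1=1 F2=1 -> 0
  row 26 [11010]: F1=1 F2=1 -> 0
  row 27 [11011]: F1=1 F2=1 -> 0
  row 28 [11100]: F1=0 F2=1 (differ) -> 1
  row 29 [11101]: F1=1 F2=1 -> 0
  row 30 [11110]: F1=1 F2=1 -> 0
  row 31 [11111]: F1=1 F2=1 -> 0
Full result column, 8 rows per line (p,q fixed per line; r,s,t runs 000..111 left to right):
  rows 0-7 [p,q=00]: 00100000  (ones: 1)
  rows 8-15 [p,q=01]: 01010111  (ones: 5)
  rows 16-23 [p,q=10]: 11010000  (ones: 3)
  rows 24-31 [p,q=11]: 00001000  (ones: 1)
Disagreements = 1+5+3+1 = 10

10


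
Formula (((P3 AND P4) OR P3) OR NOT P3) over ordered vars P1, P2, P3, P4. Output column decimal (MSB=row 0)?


Formula: (((P3 AND P4) OR P3) OR NOT P3) over P1, P2, P3, P4 (16 rows)
Evaluate each row (bits = P1,P2,P3,P4, MSB first):
  row 0 [0000]: (((0 AND 0) OR 0) OR NOT 0) -> 1
  row 1 [0001]: (((0 AND 1) OR 0) OR NOT 0) -> 1
  row 2 [0010]: (((1 AND 0) OR 1) OR NOT 1) -> 1
  row 3 [0011]: (((1 AND 1) OR 1) OR NOT 1) -> 1
  row 4 [0100]: (((0 AND 0) OR 0) OR NOT 0) -> 1
  row 5 [0101]: (((0 AND 1) OR 0) OR NOT 0) -> 1
  row 6 [0110]: (((1 AND 0) OR 1) OR NOT 1) -> 1
  row 7 [0111]: (((1 AND 1) OR 1) OR NOT 1) -> 1
  row 8 [1000]: (((0 AND 0) OR 0) OR NOT 0) -> 1
  row 9 [1001]: (((0 AND 1) OR 0) OR NOT 0) -> 1
  row 10 [1010]: (((1 AND 0) OR 1) OR NOT 1) -> 1
  row 11 [1011]: (((1 AND 1) OR 1) OR NOT 1) -> 1
  row 12 [1100]: (((0 AND 0) OR 0) OR NOT 0) -> 1
  row 13 [1101]: (((0 AND 1) OR 0) OR NOT 0) -> 1
  row 14 [1110]: (((1 AND 0) OR 1) OR NOT 1) -> 1
  row 15 [1111]: (((1 AND 1) OR 1) OR NOT 1) -> 1
Full result column, 4 rows per line (P1,P2 fixed per line; P3,P4 runs 00..11 left to right):
  rows 0-3 [P1,P2=00]: 1111  = hex F
  rows 4-7 [P1,P2=01]: 1111  = hex F
  rows 8-11 [P1,P2=10]: 1111  = hex F
  rows 12-15 [P1,P2=11]: 1111  = hex F
Output column (row 0 .. row 15) = 1111111111111111
Output column grouped in 4s = 1111 1111 1111 1111 = 0xFFFF
Convert to decimal digit by digit (value = value*16 + digit):
  F -> 15
  15*16 + 15 (F) = 255
  255*16 + 15 (F) = 4095
  4095*16 + 15 (F) = 65535
Decimal = 65535

65535


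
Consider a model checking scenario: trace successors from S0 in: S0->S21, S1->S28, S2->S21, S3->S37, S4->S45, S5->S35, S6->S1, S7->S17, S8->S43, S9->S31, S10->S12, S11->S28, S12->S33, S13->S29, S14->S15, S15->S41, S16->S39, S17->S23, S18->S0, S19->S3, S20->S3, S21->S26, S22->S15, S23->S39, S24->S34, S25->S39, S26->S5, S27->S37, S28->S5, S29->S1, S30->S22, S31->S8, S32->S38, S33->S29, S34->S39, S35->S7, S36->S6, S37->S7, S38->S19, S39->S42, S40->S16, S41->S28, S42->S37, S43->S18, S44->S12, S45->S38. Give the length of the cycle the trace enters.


Trace from S0 until a state repeats:
  S0 -> S21 -> S26 -> S5 -> S35 -> S7 -> S17 -> S23 -> S39 -> S42 -> S37 -> S7
S7 first seen at step 5, revisited at step 11.
Cycle length = 11 - 5 = 6

6


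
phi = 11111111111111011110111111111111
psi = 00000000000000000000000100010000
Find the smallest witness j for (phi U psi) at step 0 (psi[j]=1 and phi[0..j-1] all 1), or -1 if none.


(phi U psi) at 0: need smallest j with psi[j]=1 and phi[i]=1 for all i in [0,j).
Scan from step 0:
  step 0: phi=1, psi=0 -> continue
  step 1: phi=1, psi=0 -> continue
  step 2: phi=1, psi=0 -> continue
  step 3: phi=1, psi=0 -> continue
  step 14: phi=0 -> phi-prefix broken from here
  step 23: psi=1 but phi already failed -> not a witness
  step 27: psi=1 but phi already failed -> not a witness
  end of trace: no witness -> -1
Witness step = -1

-1


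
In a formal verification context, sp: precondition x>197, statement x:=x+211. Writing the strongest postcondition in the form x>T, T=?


Formula: sp(P, x:=E) = exists old_x. (x = E[old_x/x]) AND P[old_x/x] (old_x is the value of x before the assignment; eliminate old_x by solving x = E[old_x/x] for old_x)
Step 1: Precondition P: x>197, i.e. old_x > 197
Step 2: Assignment gives x = old_x + 211, so old_x = x - 211
Step 3: Substitute into P: x - 211 > 197
Step 4: Simplify: x > 197+211 = 408

408


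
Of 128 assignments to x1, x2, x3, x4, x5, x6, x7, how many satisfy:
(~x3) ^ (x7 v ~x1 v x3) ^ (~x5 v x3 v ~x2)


CNF with 3 clauses over 7 vars (128 assignments).
An assignment satisfies CNF iff every clause has >=1 true literal.
Check each row (bits = x1,x2,x3,x4,x5,x6,x7; clause T/F shown):
  row 0 [0000000]: clauses=TTT -> 1
  row 1 [0000001]: clauses=TTT -> 1
  row 2 [0000010]: clauses=TTT -> 1
  row 3 [0000011]: clauses=TTT -> 1
  row 4 [0000100]: clauses=TTT -> 1
  (every remaining row is evaluated the same way; all 128 results are listed next)
Full result column, 8 rows per line (x1,x2,x3,x4 fixed per line; x5,x6,x7 runs 000..111 left to right):
  rows 0-7 [x1,x2,x3,x4=0000]: 11111111  (ones: 8)
  rows 8-15 [x1,x2,x3,x4=0001]: 11111111  (ones: 8)
  rows 16-23 [x1,x2,x3,x4=0010]: 00000000  (ones: 0)
  rows 24-31 [x1,x2,x3,x4=0011]: 00000000  (ones: 0)
  rows 32-39 [x1,x2,x3,x4=0100]: 11110000  (ones: 4)
  rows 40-47 [x1,x2,x3,x4=0101]: 11110000  (ones: 4)
  rows 48-55 [x1,x2,x3,x4=0110]: 00000000  (ones: 0)
  rows 56-63 [x1,x2,x3,x4=0111]: 00000000  (ones: 0)
  rows 64-71 [x1,x2,x3,x4=1000]: 01010101  (ones: 4)
  rows 72-79 [x1,x2,x3,x4=1001]: 01010101  (ones: 4)
  rows 80-87 [x1,x2,x3,x4=1010]: 00000000  (ones: 0)
  rows 88-95 [x1,x2,x3,x4=1011]: 00000000  (ones: 0)
  rows 96-103 [x1,x2,x3,x4=1100]: 01010000  (ones: 2)
  rows 104-111 [x1,x2,x3,x4=1101]: 01010000  (ones: 2)
  rows 112-119 [x1,x2,x3,x4=1110]: 00000000  (ones: 0)
  rows 120-127 [x1,x2,x3,x4=1111]: 00000000  (ones: 0)
Satisfying assignments = 8+8+0+0+4+4+0+0+4+4+0+0+2+2+0+0 = 36

36


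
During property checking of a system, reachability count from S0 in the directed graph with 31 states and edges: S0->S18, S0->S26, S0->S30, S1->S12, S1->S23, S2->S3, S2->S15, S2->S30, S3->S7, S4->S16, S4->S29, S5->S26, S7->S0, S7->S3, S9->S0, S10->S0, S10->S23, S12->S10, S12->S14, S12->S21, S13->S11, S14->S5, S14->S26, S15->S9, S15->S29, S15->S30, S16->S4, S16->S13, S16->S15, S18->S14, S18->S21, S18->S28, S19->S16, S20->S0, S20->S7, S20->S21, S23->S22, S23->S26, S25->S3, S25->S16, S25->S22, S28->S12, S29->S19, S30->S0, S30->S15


BFS from S0:
  layer 0: {S0}
  layer 1: {S18, S26, S30}
  layer 2: {S14, S15, S21, S28}
  layer 3: {S5, S9, S12, S29}
  layer 4: {S10, S19}
  layer 5: {S16, S23}
  layer 6: {S4, S13, S22}
  layer 7: {S11}
Reachable set: {S0, S4, S5, S9, S10, S11, S12, S13, S14, S15, S16, S18, S19, S21, S22, S23, S26, S28, S29, S30}
Count = 20

20


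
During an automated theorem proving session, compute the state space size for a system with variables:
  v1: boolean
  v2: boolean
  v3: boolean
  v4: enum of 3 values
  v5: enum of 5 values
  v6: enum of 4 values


State space = product of domain sizes of all variables.
Domain sizes:
  v1 (boolean): 2
  v2 (boolean): 2
  v3 (boolean): 2
  v4 (enum of 3 values): 3
  v5 (enum of 5 values): 5
  v6 (enum of 4 values): 4
Product = 2 * 2 * 2 * 3 * 5 * 4 = 480

480


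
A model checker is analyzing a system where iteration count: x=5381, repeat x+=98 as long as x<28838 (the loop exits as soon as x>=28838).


Step 1: x goes from 5381 toward 28838 by 98; the body runs while x<28838, so iterations = ceil((bound-start)/step)
Step 2: Distance=23457
Step 3: ceil(23457/98)=240

240


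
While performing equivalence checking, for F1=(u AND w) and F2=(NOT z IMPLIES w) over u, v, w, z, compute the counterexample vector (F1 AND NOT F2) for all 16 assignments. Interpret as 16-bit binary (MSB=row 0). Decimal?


F1 = (u AND w)
F2 = (NOT z IMPLIES w)
Counterexample to F1=>F2 is where F1=1 and F2=0.
Evaluate each row (bits = u,v,w,z, MSB first):
  row 0 [0000]: F1=0 F2=0 -> F1&~F2 -> 0
  row 1 [0001]: F1=0 F2=1 -> F1&~F2 -> 0
  row 2 [0010]: F1=0 F2=1 -> F1&~F2 -> 0
  row 3 [0011]: F1=0 F2=1 -> F1&~F2 -> 0
  row 4 [0100]: F1=0 F2=0 -> F1&~F2 -> 0
  row 5 [0101]: F1=0 F2=1 -> F1&~F2 -> 0
  row 6 [0110]: F1=0 F2=1 -> F1&~F2 -> 0
  row 7 [0111]: F1=0 F2=1 -> F1&~F2 -> 0
  row 8 [1000]: F1=0 F2=0 -> F1&~F2 -> 0
  row 9 [1001]: F1=0 F2=1 -> F1&~F2 -> 0
  row 10 [1010]: F1=1 F2=1 -> F1&~F2 -> 0
  row 11 [1011]: F1=1 F2=1 -> F1&~F2 -> 0
  row 12 [1100]: F1=0 F2=0 -> F1&~F2 -> 0
  row 13 [1101]: F1=0 F2=1 -> F1&~F2 -> 0
  row 14 [1110]: F1=1 F2=1 -> F1&~F2 -> 0
  row 15 [1111]: F1=1 F2=1 -> F1&~F2 -> 0
Full result column, 4 rows per line (u,v fixed per line; w,z runs 00..11 left to right):
  rows 0-3 [u,v=00]: 0000  = hex 0
  rows 4-7 [u,v=01]: 0000  = hex 0
  rows 8-11 [u,v=10]: 0000  = hex 0
  rows 12-15 [u,v=11]: 0000  = hex 0
Counterexample vector (row 0 .. row 15) = 0000000000000000
Output column grouped in 4s = 0000 0000 0000 0000 = 0x0000
Convert to decimal digit by digit (value = value*16 + digit):
  0 -> 0
  0*16 + 0 = 0
  0*16 + 0 = 0
  0*16 + 0 = 0
Decimal = 0

0


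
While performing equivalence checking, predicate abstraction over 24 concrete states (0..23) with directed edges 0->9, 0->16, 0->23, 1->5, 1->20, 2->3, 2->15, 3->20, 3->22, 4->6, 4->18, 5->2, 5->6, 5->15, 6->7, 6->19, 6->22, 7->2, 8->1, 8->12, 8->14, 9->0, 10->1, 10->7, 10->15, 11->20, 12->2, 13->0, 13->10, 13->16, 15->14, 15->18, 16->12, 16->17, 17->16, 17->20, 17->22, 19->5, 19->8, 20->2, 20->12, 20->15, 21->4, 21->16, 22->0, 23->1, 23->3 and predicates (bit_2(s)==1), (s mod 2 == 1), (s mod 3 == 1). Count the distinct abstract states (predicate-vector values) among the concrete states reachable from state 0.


BFS from 0:
Concrete reachable: {0, 1, 2, 3, 5, 6, 7, 8, 9, 12, 14, 15, 16, 17, 18, 19, 20, 22, 23}
Abstract via predicates (bit_2(s)==1), (s mod 2 == 1), (s mod 3 == 1):
  (0,0,0) <- {0, 2, 8, 18}
  (0,0,1) <- {16}
  (0,1,0) <- {3, 9, 17}
  (0,1,1) <- {1, 19}
  (1,0,0) <- {6, 12, 14, 20}
  (1,0,1) <- {22}
  (1,1,0) <- {5, 15, 23}
  (1,1,1) <- {7}
Distinct abstract states = 8

8


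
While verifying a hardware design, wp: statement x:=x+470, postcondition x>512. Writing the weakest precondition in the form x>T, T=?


Formula: wp(x:=E, P) = P[E/x] (substitute E for x in postcondition)
Step 1: Postcondition: x>512
Step 2: Substitute x+470 for x: x+470>512
Step 3: Solve for x: x > 512-470 = 42

42


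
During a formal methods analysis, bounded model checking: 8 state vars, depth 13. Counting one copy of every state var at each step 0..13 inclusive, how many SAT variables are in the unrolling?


BMC unrolls to depth k, creating one copy of each state var for steps 0..k.
Step count = 13 + 1 = 14 (steps 0 through 13)
Vars per step = 8
Total = 8 * 14 = 112

112


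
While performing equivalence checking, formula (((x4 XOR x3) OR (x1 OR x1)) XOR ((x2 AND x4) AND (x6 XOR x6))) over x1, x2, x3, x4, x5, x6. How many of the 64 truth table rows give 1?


Formula: (((x4 XOR x3) OR (x1 OR x1)) XOR ((x2 AND x4) AND (x6 XOR x6))) over 6 vars (64 rows)
Evaluate each row (x1, x2, x3, x4, x5, x6 as bits, MSB first):
  row 0 [000000]: (((0 XOR 0) OR (0 OR 0)) XOR ((0 AND 0) AND (0 XOR 0))) -> 0
  row 1 [000001]: (((0 XOR 0) OR (0 OR 0)) XOR ((0 AND 0) AND (1 XOR 1))) -> 0
  row 2 [000010]: (((0 XOR 0) OR (0 OR 0)) XOR ((0 AND 0) AND (0 XOR 0))) -> 0
  row 3 [000011]: (((0 XOR 0) OR (0 OR 0)) XOR ((0 AND 0) AND (1 XOR 1))) -> 0
  row 4 [000100]: (((1 XOR 0) OR (0 OR 0)) XOR ((0 AND 1) AND (0 XOR 0))) -> 1
  (every remaining row is evaluated the same way; all 64 results are listed next)
Full result column, 8 rows per line (x1,x2,x3 fixed per line; x4,x5,x6 runs 000..111 left to right):
  rows 0-7 [x1,x2,x3=000]: 00001111  (ones: 4)
  rows 8-15 [x1,x2,x3=001]: 11110000  (ones: 4)
  rows 16-23 [x1,x2,x3=010]: 00001111  (ones: 4)
  rows 24-31 [x1,x2,x3=011]: 11110000  (ones: 4)
  rows 32-39 [x1,x2,x3=100]: 11111111  (ones: 8)
  rows 40-47 [x1,x2,x3=101]: 11111111  (ones: 8)
  rows 48-55 [x1,x2,x3=110]: 11111111  (ones: 8)
  rows 56-63 [x1,x2,x3=111]: 11111111  (ones: 8)
Count of 1-rows = 4+4+4+4+8+8+8+8 = 48

48


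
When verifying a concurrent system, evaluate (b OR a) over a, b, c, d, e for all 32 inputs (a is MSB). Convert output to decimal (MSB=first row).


Formula: (b OR a) over a, b, c, d, e (32 rows)
Evaluate each row (bits = a,b,c,d,e, MSB first):
  row 0 [00000]: (0 OR 0) -> 0
  row 1 [00001]: (0 OR 0) -> 0
  row 2 [00010]: (0 OR 0) -> 0
  row 3 [00011]: (0 OR 0) -> 0
  row 4 [00100]: (0 OR 0) -> 0
  row 5 [00101]: (0 OR 0) -> 0
  row 6 [00110]: (0 OR 0) -> 0
  row 7 [00111]: (0 OR 0) -> 0
  row 8 [01000]: (1 OR 0) -> 1
  row 9 [01001]: (1 OR 0) -> 1
  row 10 [01010]: (1 OR 0) -> 1
  row 11 [01011]: (1 OR 0) -> 1
  row 12 [01100]: (1 OR 0) -> 1
  row 13 [01101]: (1 OR 0) -> 1
  row 14 [01110]: (1 OR 0) -> 1
  row 15 [01111]: (1 OR 0) -> 1
  row 16 [10000]: (0 OR 1) -> 1
  row 17 [10001]: (0 OR 1) -> 1
  row 18 [10010]: (0 OR 1) -> 1
  row 19 [10011]: (0 OR 1) -> 1
  row 20 [10100]: (0 OR 1) -> 1
  row 21 [10101]: (0 OR 1) -> 1
  row 22 [10110]: (0 OR 1) -> 1
  row 23 [10111]: (0 OR 1) -> 1
  row 24 [11000]: (1 OR 1) -> 1
  row 25 [11001]: (1 OR 1) -> 1
  row 26 [11010]: (1 OR 1) -> 1
  row 27 [11011]: (1 OR 1) -> 1
  row 28 [11100]: (1 OR 1) -> 1
  row 29 [11101]: (1 OR 1) -> 1
  row 30 [11110]: (1 OR 1) -> 1
  row 31 [11111]: (1 OR 1) -> 1
Full result column, 4 rows per line (a,b,c fixed per line; d,e runs 00..11 left to right):
  rows 0-3 [a,b,c=000]: 0000  = hex 0
  rows 4-7 [a,b,c=001]: 0000  = hex 0
  rows 8-11 [a,b,c=010]: 1111  = hex F
  rows 12-15 [a,b,c=011]: 1111  = hex F
  rows 16-19 [a,b,c=100]: 1111  = hex F
  rows 20-23 [a,b,c=101]: 1111  = hex F
  rows 24-27 [a,b,c=110]: 1111  = hex F
  rows 28-31 [a,b,c=111]: 1111  = hex F
Output column (row 0 .. row 31) = 00000000111111111111111111111111
Output column grouped in 4s = 0000 0000 1111 1111 1111 1111 1111 1111 = 0x00FFFFFF
Convert to decimal digit by digit (value = value*16 + digit):
  0 -> 0
  0*16 + 0 = 0
  0*16 + 15 (F) = 15
  15*16 + 15 (F) = 255
  255*16 + 15 (F) = 4095
  4095*16 + 15 (F) = 65535
  65535*16 + 15 (F) = 1048575
  1048575*16 + 15 (F) = 16777215
Decimal = 16777215

16777215


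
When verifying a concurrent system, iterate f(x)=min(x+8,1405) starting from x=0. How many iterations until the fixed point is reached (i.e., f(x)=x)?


Step 1: x=0, cap=1405, increment=8
Step 2: x grows by 8 each step until capped at 1405; fixed point is x=1405
Step 3: iterations = ceil(1405/8) = 176

176


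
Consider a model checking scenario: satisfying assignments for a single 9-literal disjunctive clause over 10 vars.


Step 1: Total=2^10=1024
Step 2: Unsat when all 9 false: 2^1=2
Step 3: Sat=1024-2=1022

1022


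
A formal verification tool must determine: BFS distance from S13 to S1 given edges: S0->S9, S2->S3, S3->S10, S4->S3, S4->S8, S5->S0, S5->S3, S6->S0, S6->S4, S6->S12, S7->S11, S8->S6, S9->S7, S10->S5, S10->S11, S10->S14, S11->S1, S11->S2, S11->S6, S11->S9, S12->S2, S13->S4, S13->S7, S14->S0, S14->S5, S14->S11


BFS layer-by-layer from S13:
  dist 0: {S13}
  dist 1: {S4, S7}
  dist 2: {S3, S8, S11}
  dist 3: {S1, S2, S6, S9, S10}
  -> S1 reached at distance 3
Shortest path length = 3

3


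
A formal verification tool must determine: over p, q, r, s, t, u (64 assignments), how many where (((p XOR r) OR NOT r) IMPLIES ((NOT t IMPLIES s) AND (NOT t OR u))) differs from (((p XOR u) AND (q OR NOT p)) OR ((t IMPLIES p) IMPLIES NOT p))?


F1 = (((p XOR r) OR NOT r) IMPLIES ((NOT t IMPLIES s) AND (NOT t OR u)))
F2 = (((p XOR u) AND (q OR NOT p)) OR ((t IMPLIES p) IMPLIES NOT p))
Evaluate both on each of 64 rows (bits = p,q,r,s,t,u):
  row 0 [000000]: F1=0 F2=1 (differ) -> 1
  row 1 [000001]: F1=0 F2=1 (differ) -> 1
  row 2 [000010]: F1=0 F2=1 (differ) -> 1
  row 3 [000011]: F1=1 F2=1 -> 0
  row 4 [000100]: F1=1 F2=1 -> 0
  (every remaining row is evaluated the same way; all 64 results are listed next)
Full result column, 8 rows per line (p,q,r fixed per line; s,t,u runs 000..111 left to right):
  rows 0-7 [p,q,r=000]: 11100010  (ones: 4)
  rows 8-15 [p,q,r=001]: 11100010  (ones: 4)
  rows 16-23 [p,q,r=010]: 11100010  (ones: 4)
  rows 24-31 [p,q,r=011]: 11100010  (ones: 4)
  rows 32-39 [p,q,r=100]: 00011101  (ones: 4)
  rows 40-47 [p,q,r=101]: 11111111  (ones: 8)
  rows 48-55 [p,q,r=110]: 10110111  (ones: 6)
  rows 56-63 [p,q,r=111]: 01010101  (ones: 4)
Disagreements = 4+4+4+4+4+8+6+4 = 38

38


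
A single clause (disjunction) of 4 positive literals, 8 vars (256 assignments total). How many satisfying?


Step 1: Total=2^8=256
Step 2: Unsat when all 4 false: 2^4=16
Step 3: Sat=256-16=240

240


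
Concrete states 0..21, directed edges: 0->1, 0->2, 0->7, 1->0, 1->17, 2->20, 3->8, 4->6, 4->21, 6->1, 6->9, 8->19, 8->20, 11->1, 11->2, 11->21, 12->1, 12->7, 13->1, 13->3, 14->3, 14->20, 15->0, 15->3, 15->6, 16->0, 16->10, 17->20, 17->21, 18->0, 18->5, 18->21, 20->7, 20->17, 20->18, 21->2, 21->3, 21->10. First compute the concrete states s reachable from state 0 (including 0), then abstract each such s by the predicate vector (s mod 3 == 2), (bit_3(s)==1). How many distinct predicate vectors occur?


BFS from 0:
Concrete reachable: {0, 1, 2, 3, 5, 7, 8, 10, 17, 18, 19, 20, 21}
Abstract via predicates (s mod 3 == 2), (bit_3(s)==1):
  (0,0) <- {0, 1, 3, 7, 18, 19, 21}
  (0,1) <- {10}
  (1,0) <- {2, 5, 17, 20}
  (1,1) <- {8}
Distinct abstract states = 4

4


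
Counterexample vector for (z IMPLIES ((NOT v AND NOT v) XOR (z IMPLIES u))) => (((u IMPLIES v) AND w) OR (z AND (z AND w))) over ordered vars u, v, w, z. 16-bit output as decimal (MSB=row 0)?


F1 = (z IMPLIES ((NOT v AND NOT v) XOR (z IMPLIES u)))
F2 = (((u IMPLIES v) AND w) OR (z AND (z AND w)))
Counterexample to F1=>F2 is where F1=1 and F2=0.
Evaluate each row (bits = u,v,w,z, MSB first):
  row 0 [0000]: F1=1 F2=0 -> F1&~F2 -> 1
  row 1 [0001]: F1=1 F2=0 -> F1&~F2 -> 1
  row 2 [0010]: F1=1 F2=1 -> F1&~F2 -> 0
  row 3 [0011]: F1=1 F2=1 -> F1&~F2 -> 0
  row 4 [0100]: F1=1 F2=0 -> F1&~F2 -> 1
  row 5 [0101]: F1=0 F2=0 -> F1&~F2 -> 0
  row 6 [0110]: F1=1 F2=1 -> F1&~F2 -> 0
  row 7 [0111]: F1=0 F2=1 -> F1&~F2 -> 0
  row 8 [1000]: F1=1 F2=0 -> F1&~F2 -> 1
  row 9 [1001]: F1=0 F2=0 -> F1&~F2 -> 0
  row 10 [1010]: F1=1 F2=0 -> F1&~F2 -> 1
  row 11 [1011]: F1=0 F2=1 -> F1&~F2 -> 0
  row 12 [1100]: F1=1 F2=0 -> F1&~F2 -> 1
  row 13 [1101]: F1=1 F2=0 -> F1&~F2 -> 1
  row 14 [1110]: F1=1 F2=1 -> F1&~F2 -> 0
  row 15 [1111]: F1=1 F2=1 -> F1&~F2 -> 0
Full result column, 4 rows per line (u,v fixed per line; w,z runs 00..11 left to right):
  rows 0-3 [u,v=00]: 1100  = hex C
  rows 4-7 [u,v=01]: 1000  = hex 8
  rows 8-11 [u,v=10]: 1010  = hex A
  rows 12-15 [u,v=11]: 1100  = hex C
Counterexample vector (row 0 .. row 15) = 1100100010101100
Output column grouped in 4s = 1100 1000 1010 1100 = 0xC8AC
Convert to decimal digit by digit (value = value*16 + digit):
  C -> 12
  12*16 + 8 = 200
  200*16 + 10 (A) = 3210
  3210*16 + 12 (C) = 51372
Decimal = 51372

51372


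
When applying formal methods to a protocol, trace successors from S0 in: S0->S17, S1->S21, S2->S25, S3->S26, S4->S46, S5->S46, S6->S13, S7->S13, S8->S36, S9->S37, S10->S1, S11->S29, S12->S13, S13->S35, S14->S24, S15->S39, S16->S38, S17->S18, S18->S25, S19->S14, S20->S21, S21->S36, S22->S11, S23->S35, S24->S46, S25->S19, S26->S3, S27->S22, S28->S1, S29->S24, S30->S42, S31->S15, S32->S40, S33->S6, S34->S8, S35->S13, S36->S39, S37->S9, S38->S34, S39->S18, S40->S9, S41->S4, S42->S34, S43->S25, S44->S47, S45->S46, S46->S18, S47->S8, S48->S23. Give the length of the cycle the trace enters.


Trace from S0 until a state repeats:
  S0 -> S17 -> S18 -> S25 -> S19 -> S14 -> S24 -> S46 -> S18
S18 first seen at step 2, revisited at step 8.
Cycle length = 8 - 2 = 6

6


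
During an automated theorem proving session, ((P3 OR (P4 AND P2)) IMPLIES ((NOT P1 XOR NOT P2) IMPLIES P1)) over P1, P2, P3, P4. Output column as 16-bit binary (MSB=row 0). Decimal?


Formula: ((P3 OR (P4 AND P2)) IMPLIES ((NOT P1 XOR NOT P2) IMPLIES P1)) over P1, P2, P3, P4 (16 rows)
Evaluate each row (bits = P1,P2,P3,P4, MSB first):
  row 0 [0000]: ((0 OR (0 AND 0)) IMPLIES ((NOT 0 XOR NOT 0) IMPLIES 0)) -> 1
  row 1 [0001]: ((0 OR (1 AND 0)) IMPLIES ((NOT 0 XOR NOT 0) IMPLIES 0)) -> 1
  row 2 [0010]: ((1 OR (0 AND 0)) IMPLIES ((NOT 0 XOR NOT 0) IMPLIES 0)) -> 1
  row 3 [0011]: ((1 OR (1 AND 0)) IMPLIES ((NOT 0 XOR NOT 0) IMPLIES 0)) -> 1
  row 4 [0100]: ((0 OR (0 AND 1)) IMPLIES ((NOT 0 XOR NOT 1) IMPLIES 0)) -> 1
  row 5 [0101]: ((0 OR (1 AND 1)) IMPLIES ((NOT 0 XOR NOT 1) IMPLIES 0)) -> 0
  row 6 [0110]: ((1 OR (0 AND 1)) IMPLIES ((NOT 0 XOR NOT 1) IMPLIES 0)) -> 0
  row 7 [0111]: ((1 OR (1 AND 1)) IMPLIES ((NOT 0 XOR NOT 1) IMPLIES 0)) -> 0
  row 8 [1000]: ((0 OR (0 AND 0)) IMPLIES ((NOT 1 XOR NOT 0) IMPLIES 1)) -> 1
  row 9 [1001]: ((0 OR (1 AND 0)) IMPLIES ((NOT 1 XOR NOT 0) IMPLIES 1)) -> 1
  row 10 [1010]: ((1 OR (0 AND 0)) IMPLIES ((NOT 1 XOR NOT 0) IMPLIES 1)) -> 1
  row 11 [1011]: ((1 OR (1 AND 0)) IMPLIES ((NOT 1 XOR NOT 0) IMPLIES 1)) -> 1
  row 12 [1100]: ((0 OR (0 AND 1)) IMPLIES ((NOT 1 XOR NOT 1) IMPLIES 1)) -> 1
  row 13 [1101]: ((0 OR (1 AND 1)) IMPLIES ((NOT 1 XOR NOT 1) IMPLIES 1)) -> 1
  row 14 [1110]: ((1 OR (0 AND 1)) IMPLIES ((NOT 1 XOR NOT 1) IMPLIES 1)) -> 1
  row 15 [1111]: ((1 OR (1 AND 1)) IMPLIES ((NOT 1 XOR NOT 1) IMPLIES 1)) -> 1
Full result column, 4 rows per line (P1,P2 fixed per line; P3,P4 runs 00..11 left to right):
  rows 0-3 [P1,P2=00]: 1111  = hex F
  rows 4-7 [P1,P2=01]: 1000  = hex 8
  rows 8-11 [P1,P2=10]: 1111  = hex F
  rows 12-15 [P1,P2=11]: 1111  = hex F
Output column (row 0 .. row 15) = 1111100011111111
Output column grouped in 4s = 1111 1000 1111 1111 = 0xF8FF
Convert to decimal digit by digit (value = value*16 + digit):
  F -> 15
  15*16 + 8 = 248
  248*16 + 15 (F) = 3983
  3983*16 + 15 (F) = 63743
Decimal = 63743

63743


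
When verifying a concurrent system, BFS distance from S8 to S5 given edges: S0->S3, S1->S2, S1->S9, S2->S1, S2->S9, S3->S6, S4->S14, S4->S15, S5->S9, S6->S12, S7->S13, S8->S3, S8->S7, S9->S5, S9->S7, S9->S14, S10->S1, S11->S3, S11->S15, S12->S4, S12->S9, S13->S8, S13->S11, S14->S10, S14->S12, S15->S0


BFS layer-by-layer from S8:
  dist 0: {S8}
  dist 1: {S3, S7}
  dist 2: {S6, S13}
  dist 3: {S11, S12}
  dist 4: {S4, S9, S15}
  dist 5: {S0, S5, S14}
  -> S5 reached at distance 5
Shortest path length = 5

5


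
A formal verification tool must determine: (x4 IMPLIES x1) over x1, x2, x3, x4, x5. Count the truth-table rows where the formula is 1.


Formula: (x4 IMPLIES x1) over 5 vars (32 rows)
Evaluate each row (x1, x2, x3, x4, x5 as bits, MSB first):
  row 0 [00000]: (0 IMPLIES 0) -> 1
  row 1 [00001]: (0 IMPLIES 0) -> 1
  row 2 [00010]: (1 IMPLIES 0) -> 0
  row 3 [00011]: (1 IMPLIES 0) -> 0
  row 4 [00100]: (0 IMPLIES 0) -> 1
  row 5 [00101]: (0 IMPLIES 0) -> 1
  row 6 [00110]: (1 IMPLIES 0) -> 0
  row 7 [00111]: (1 IMPLIES 0) -> 0
  row 8 [01000]: (0 IMPLIES 0) -> 1
  row 9 [01001]: (0 IMPLIES 0) -> 1
  row 10 [01010]: (1 IMPLIES 0) -> 0
  row 11 [01011]: (1 IMPLIES 0) -> 0
  row 12 [01100]: (0 IMPLIES 0) -> 1
  row 13 [01101]: (0 IMPLIES 0) -> 1
  row 14 [01110]: (1 IMPLIES 0) -> 0
  row 15 [01111]: (1 IMPLIES 0) -> 0
  row 16 [10000]: (0 IMPLIES 1) -> 1
  row 17 [10001]: (0 IMPLIES 1) -> 1
  row 18 [10010]: (1 IMPLIES 1) -> 1
  row 19 [10011]: (1 IMPLIES 1) -> 1
  row 20 [10100]: (0 IMPLIES 1) -> 1
  row 21 [10101]: (0 IMPLIES 1) -> 1
  row 22 [10110]: (1 IMPLIES 1) -> 1
  row 23 [10111]: (1 IMPLIES 1) -> 1
  row 24 [11000]: (0 IMPLIES 1) -> 1
  row 25 [11001]: (0 IMPLIES 1) -> 1
  row 26 [11010]: (1 IMPLIES 1) -> 1
  row 27 [11011]: (1 IMPLIES 1) -> 1
  row 28 [11100]: (0 IMPLIES 1) -> 1
  row 29 [11101]: (0 IMPLIES 1) -> 1
  row 30 [11110]: (1 IMPLIES 1) -> 1
  row 31 [11111]: (1 IMPLIES 1) -> 1
Full result column, 8 rows per line (x1,x2 fixed per line; x3,x4,x5 runs 000..111 left to right):
  rows 0-7 [x1,x2=00]: 11001100  (ones: 4)
  rows 8-15 [x1,x2=01]: 11001100  (ones: 4)
  rows 16-23 [x1,x2=10]: 11111111  (ones: 8)
  rows 24-31 [x1,x2=11]: 11111111  (ones: 8)
Count of 1-rows = 4+4+8+8 = 24

24
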